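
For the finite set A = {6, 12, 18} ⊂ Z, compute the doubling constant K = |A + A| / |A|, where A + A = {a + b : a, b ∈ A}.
K = |A + A| / |A| = 5/3

Enumerate A + A = {a + b : a, b ∈ A}. With |A| = 3, there are |A|^2 = 9 ordered sum pairs; collecting distinct values, A + A = {12, 18, 24, 30, 36}, so |A + A| = 5. Thus K = 5/3. Here |A + A| = 2|A| − 1 = 5, the minimum possible — so K = 5/3 is minimal, which holds iff A is an arithmetic progression.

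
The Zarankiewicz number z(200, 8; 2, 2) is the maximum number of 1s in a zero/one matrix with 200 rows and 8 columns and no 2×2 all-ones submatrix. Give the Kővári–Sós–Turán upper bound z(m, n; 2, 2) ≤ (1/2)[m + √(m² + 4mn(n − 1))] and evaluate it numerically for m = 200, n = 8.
z(200, 8; 2, 2) ≤ (1/2)[200 + √(200² + 4·200·8·7)] = (1/2)[200 + √84800] = 245.6022

Kővári–Sós–Turán: let r_1, ..., r_200 be the row sums and z = Σ r_i the total number of 1s. Each pair of columns can share at most one row with both entries 1 (else a 2×2 all-ones block appears), so Σ_i C(r_i, 2) ≤ C(8, 2) = 28. By convexity Σ_i C(r_i, 2) ≥ 200·C(z/200, 2) = z(z − 200)/(2·200), giving z² − 200z − 200·8·7 ≤ 0 and hence z ≤ (1/2)[200 + √(40000 + 4·11200)] = (1/2)[200 + √84800] ≈ (1/2)(200 + 291.2044) = 245.6022.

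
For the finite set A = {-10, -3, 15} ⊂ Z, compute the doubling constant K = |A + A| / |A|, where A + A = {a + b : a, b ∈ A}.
K = |A + A| / |A| = 6/3 = 2

Enumerate A + A = {a + b : a, b ∈ A}. With |A| = 3, there are |A|^2 = 9 ordered sum pairs; collecting distinct values, A + A = {-20, -13, -6, 5, 12, 30}, so |A + A| = 6. Thus K = 6/3 = 2. For comparison, the minimum possible |A + A| over all 3-element sets is 2·3 − 1 = 5 (so min K = 5/3), attained only by arithmetic progressions.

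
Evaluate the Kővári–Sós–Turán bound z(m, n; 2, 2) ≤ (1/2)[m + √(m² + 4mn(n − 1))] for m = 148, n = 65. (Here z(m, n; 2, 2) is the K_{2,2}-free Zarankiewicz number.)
z(148, 65; 2, 2) ≤ (1/2)[148 + √(148² + 4·148·65·64)] = (1/2)[148 + √2484624] = 862.1345

Kővári–Sós–Turán: let r_1, ..., r_148 be the row sums and z = Σ r_i the total number of 1s. Each pair of columns can share at most one row with both entries 1 (else a 2×2 all-ones block appears), so Σ_i C(r_i, 2) ≤ C(65, 2) = 2080. By convexity Σ_i C(r_i, 2) ≥ 148·C(z/148, 2) = z(z − 148)/(2·148), giving z² − 148z − 148·65·64 ≤ 0 and hence z ≤ (1/2)[148 + √(21904 + 4·615680)] = (1/2)[148 + √2484624] ≈ (1/2)(148 + 1576.269) = 862.1345.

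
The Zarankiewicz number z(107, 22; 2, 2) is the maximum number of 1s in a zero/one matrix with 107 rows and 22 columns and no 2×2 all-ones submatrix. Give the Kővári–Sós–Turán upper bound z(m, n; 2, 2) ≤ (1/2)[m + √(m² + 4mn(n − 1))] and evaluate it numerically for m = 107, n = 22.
z(107, 22; 2, 2) ≤ (1/2)[107 + √(107² + 4·107·22·21)] = (1/2)[107 + √209185] = 282.1837

Kővári–Sós–Turán: let r_1, ..., r_107 be the row sums and z = Σ r_i the total number of 1s. Each pair of columns can share at most one row with both entries 1 (else a 2×2 all-ones block appears), so Σ_i C(r_i, 2) ≤ C(22, 2) = 231. By convexity Σ_i C(r_i, 2) ≥ 107·C(z/107, 2) = z(z − 107)/(2·107), giving z² − 107z − 107·22·21 ≤ 0 and hence z ≤ (1/2)[107 + √(11449 + 4·49434)] = (1/2)[107 + √209185] ≈ (1/2)(107 + 457.3675) = 282.1837.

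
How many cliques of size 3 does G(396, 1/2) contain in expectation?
E[# K_3] = C(396, 3) · (1/2)^C(3, 2) = 10271580 / 2^3 = 2567895/2 = 1283947.5

For each 3-subset S of vertices (there are C(396, 3) = 10271580 such S), let X_S = 1 if S induces a K_3 (all C(3, 2) = 3 edges present). Then P(X_S = 1) = (1/2)^3 = 1/8. By linearity of expectation, E[# K_3] = C(396, 3) · (1/2)^3 = 10271580 / 8 = 2567895/2 = 1283947.5.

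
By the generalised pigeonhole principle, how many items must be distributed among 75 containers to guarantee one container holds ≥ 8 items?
n = (8 − 1)·75 + 1 = 526

By the generalised pigeonhole principle, to guarantee some box contains ≥ r objects we need more than (r − 1) · k objects total. Threshold: n = (r − 1) · k + 1. With r = 8 and k = 75: n = 7 · 75 + 1 = 525 + 1 = 526. For n = 525 = 7 · 75, we can put exactly 7 objects in every box, avoiding 8 in any single one — so 526 is tight.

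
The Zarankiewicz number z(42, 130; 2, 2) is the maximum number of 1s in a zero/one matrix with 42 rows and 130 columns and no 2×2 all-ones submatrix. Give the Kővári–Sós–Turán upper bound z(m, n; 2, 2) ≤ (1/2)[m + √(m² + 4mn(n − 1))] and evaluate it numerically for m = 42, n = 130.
z(42, 130; 2, 2) ≤ (1/2)[42 + √(42² + 4·42·130·129)] = (1/2)[42 + √2819124] = 860.5124

Kővári–Sós–Turán: let r_1, ..., r_42 be the row sums and z = Σ r_i the total number of 1s. Each pair of columns can share at most one row with both entries 1 (else a 2×2 all-ones block appears), so Σ_i C(r_i, 2) ≤ C(130, 2) = 8385. By convexity Σ_i C(r_i, 2) ≥ 42·C(z/42, 2) = z(z − 42)/(2·42), giving z² − 42z − 42·130·129 ≤ 0 and hence z ≤ (1/2)[42 + √(1764 + 4·704340)] = (1/2)[42 + √2819124] ≈ (1/2)(42 + 1679.0247) = 860.5124.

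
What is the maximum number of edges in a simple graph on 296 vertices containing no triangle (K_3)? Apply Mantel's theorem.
ex(296, K_3) = ⌊296^2/4⌋ = 21904

Mantel (1907): a triangle-free graph on n vertices has at most ⌊n^2/4⌋ edges, with equality for the complete bipartite graph K_{⌊n/2⌋, ⌈n/2⌉}. For n = 296: ⌊296^2/4⌋ = ⌊87616/4⌋ = 21904. The extremal graph is K_{148, 148}, which has 148·148 = 21904 edges.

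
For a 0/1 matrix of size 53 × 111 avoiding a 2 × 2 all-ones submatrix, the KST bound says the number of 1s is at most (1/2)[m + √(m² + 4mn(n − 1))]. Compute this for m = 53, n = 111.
z(53, 111; 2, 2) ≤ (1/2)[53 + √(53² + 4·53·111·110)] = (1/2)[53 + √2591329] = 831.3803

Kővári–Sós–Turán: let r_1, ..., r_53 be the row sums and z = Σ r_i the total number of 1s. Each pair of columns can share at most one row with both entries 1 (else a 2×2 all-ones block appears), so Σ_i C(r_i, 2) ≤ C(111, 2) = 6105. By convexity Σ_i C(r_i, 2) ≥ 53·C(z/53, 2) = z(z − 53)/(2·53), giving z² − 53z − 53·111·110 ≤ 0 and hence z ≤ (1/2)[53 + √(2809 + 4·647130)] = (1/2)[53 + √2591329] ≈ (1/2)(53 + 1609.7605) = 831.3803.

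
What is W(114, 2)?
W(114, 2) = 114 + 1 = 115

A 2-term AP is any pair of integers, so a monochromatic 2-AP exists iff some colour is used at least twice. With 114 colours, the colouring i ↦ i on {1, ..., 114} uses each colour once, avoiding any monochromatic pair, so W(114, 2) > 114. For {1, ..., 115}, pigeonhole forces two integers of the same colour, which form a monochromatic 2-AP. Hence W(114, 2) = 115.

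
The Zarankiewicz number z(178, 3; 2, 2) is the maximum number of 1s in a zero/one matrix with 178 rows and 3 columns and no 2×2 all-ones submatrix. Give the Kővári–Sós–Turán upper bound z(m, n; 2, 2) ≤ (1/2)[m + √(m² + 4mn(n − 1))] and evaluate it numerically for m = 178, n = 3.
z(178, 3; 2, 2) ≤ (1/2)[178 + √(178² + 4·178·3·2)] = (1/2)[178 + √35956] = 183.8103

Kővári–Sós–Turán: let r_1, ..., r_178 be the row sums and z = Σ r_i the total number of 1s. Each pair of columns can share at most one row with both entries 1 (else a 2×2 all-ones block appears), so Σ_i C(r_i, 2) ≤ C(3, 2) = 3. By convexity Σ_i C(r_i, 2) ≥ 178·C(z/178, 2) = z(z − 178)/(2·178), giving z² − 178z − 178·3·2 ≤ 0 and hence z ≤ (1/2)[178 + √(31684 + 4·1068)] = (1/2)[178 + √35956] ≈ (1/2)(178 + 189.6207) = 183.8103.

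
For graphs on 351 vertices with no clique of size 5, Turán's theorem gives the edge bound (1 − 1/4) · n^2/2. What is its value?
Turán density bound = (3/4) · 351^2/2 = 369603/8 ≈ 46200.375

Turán's theorem: ex(n, K_{r+1}) is achieved by the complete r-partite Turán graph T(n, r) with parts as balanced as possible, and is at most (1 − 1/r) · n^2/2. For r = 4, n = 351: the density bound is (3/4) · 123201/2 = 369603/8 ≈ 46200.375. The integer-valued extremum is e(T(351, 4)) = 46200, which is strictly less than the density bound 369603/8 since 4 ∤ 351 (the parts of T(351, 4) cannot all be equal).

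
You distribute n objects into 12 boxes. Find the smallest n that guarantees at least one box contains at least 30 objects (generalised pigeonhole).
n = (30 − 1)·12 + 1 = 349

By the generalised pigeonhole principle, to guarantee some box contains ≥ r objects we need more than (r − 1) · k objects total. Threshold: n = (r − 1) · k + 1. With r = 30 and k = 12: n = 29 · 12 + 1 = 348 + 1 = 349. For n = 348 = 29 · 12, we can put exactly 29 objects in every box, avoiding 30 in any single one — so 349 is tight.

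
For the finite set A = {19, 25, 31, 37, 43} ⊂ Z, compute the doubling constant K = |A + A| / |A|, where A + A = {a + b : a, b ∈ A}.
K = |A + A| / |A| = 9/5

Enumerate A + A = {a + b : a, b ∈ A}. With |A| = 5, there are |A|^2 = 25 ordered sum pairs; collecting distinct values, A + A = {38, 44, 50, 56, 62, 68, 74, 80, 86}, so |A + A| = 9. Thus K = 9/5. Here |A + A| = 2|A| − 1 = 9, the minimum possible — so K = 9/5 is minimal, which holds iff A is an arithmetic progression.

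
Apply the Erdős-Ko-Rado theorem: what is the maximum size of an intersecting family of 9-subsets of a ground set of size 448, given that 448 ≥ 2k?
max |F| = C(447, 8) = 37117789203840345

Erdős-Ko-Rado (1961): when n ≥ 2k, max |F| = C(n−1, k−1). The bound is attained by the star {A : i ∈ A} for any fixed i ∈ [n]. Here C(448−1, 9−1) = C(447, 8) = 37117789203840345.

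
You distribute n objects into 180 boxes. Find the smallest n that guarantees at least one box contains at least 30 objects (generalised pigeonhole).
n = (30 − 1)·180 + 1 = 5221

By the generalised pigeonhole principle, to guarantee some box contains ≥ r objects we need more than (r − 1) · k objects total. Threshold: n = (r − 1) · k + 1. With r = 30 and k = 180: n = 29 · 180 + 1 = 5220 + 1 = 5221. For n = 5220 = 29 · 180, we can put exactly 29 objects in every box, avoiding 30 in any single one — so 5221 is tight.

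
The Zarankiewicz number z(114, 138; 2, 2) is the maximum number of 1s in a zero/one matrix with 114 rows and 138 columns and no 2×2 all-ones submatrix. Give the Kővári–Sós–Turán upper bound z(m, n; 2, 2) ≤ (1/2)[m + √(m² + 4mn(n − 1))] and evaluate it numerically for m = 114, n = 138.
z(114, 138; 2, 2) ≤ (1/2)[114 + √(114² + 4·114·138·137)] = (1/2)[114 + √8634132] = 1526.1947

Kővári–Sós–Turán: let r_1, ..., r_114 be the row sums and z = Σ r_i the total number of 1s. Each pair of columns can share at most one row with both entries 1 (else a 2×2 all-ones block appears), so Σ_i C(r_i, 2) ≤ C(138, 2) = 9453. By convexity Σ_i C(r_i, 2) ≥ 114·C(z/114, 2) = z(z − 114)/(2·114), giving z² − 114z − 114·138·137 ≤ 0 and hence z ≤ (1/2)[114 + √(12996 + 4·2155284)] = (1/2)[114 + √8634132] ≈ (1/2)(114 + 2938.3894) = 1526.1947.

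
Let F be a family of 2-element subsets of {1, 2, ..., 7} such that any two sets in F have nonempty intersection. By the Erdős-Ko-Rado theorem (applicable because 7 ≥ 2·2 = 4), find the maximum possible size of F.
max |F| = C(6, 1) = 6

The Erdős-Ko-Rado theorem states: for n ≥ 2k, an intersecting family of k-subsets of an n-element set has size at most C(n − 1, k − 1), with equality for 'star' families {A ⊆ [n] : |A| = k, i ∈ A} (fix an element i). For n = 7, k = 2: C(6, 1) = 6.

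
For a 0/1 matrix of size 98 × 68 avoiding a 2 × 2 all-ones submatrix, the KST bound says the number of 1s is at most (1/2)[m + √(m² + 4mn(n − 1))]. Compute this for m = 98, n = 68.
z(98, 68; 2, 2) ≤ (1/2)[98 + √(98² + 4·98·68·67)] = (1/2)[98 + √1795556] = 718.9918

Kővári–Sós–Turán: let r_1, ..., r_98 be the row sums and z = Σ r_i the total number of 1s. Each pair of columns can share at most one row with both entries 1 (else a 2×2 all-ones block appears), so Σ_i C(r_i, 2) ≤ C(68, 2) = 2278. By convexity Σ_i C(r_i, 2) ≥ 98·C(z/98, 2) = z(z − 98)/(2·98), giving z² − 98z − 98·68·67 ≤ 0 and hence z ≤ (1/2)[98 + √(9604 + 4·446488)] = (1/2)[98 + √1795556] ≈ (1/2)(98 + 1339.9836) = 718.9918.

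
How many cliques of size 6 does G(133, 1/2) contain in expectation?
E[# K_6] = C(133, 6) · (1/2)^C(6, 2) = 6856577728 / 2^15 = 107134027/512 ≈ 209246.146484

For each 6-subset S of vertices (there are C(133, 6) = 6856577728 such S), let X_S = 1 if S induces a K_6 (all C(6, 2) = 15 edges present). Then P(X_S = 1) = (1/2)^15 = 1/32768. By linearity of expectation, E[# K_6] = C(133, 6) · (1/2)^15 = 6856577728 / 32768 = 107134027/512 ≈ 209246.146484.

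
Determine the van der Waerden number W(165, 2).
W(165, 2) = 165 + 1 = 166

A 2-term AP is any pair of integers, so a monochromatic 2-AP exists iff some colour is used at least twice. With 165 colours, the colouring i ↦ i on {1, ..., 165} uses each colour once, avoiding any monochromatic pair, so W(165, 2) > 165. For {1, ..., 166}, pigeonhole forces two integers of the same colour, which form a monochromatic 2-AP. Hence W(165, 2) = 166.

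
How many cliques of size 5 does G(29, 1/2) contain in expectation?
E[# K_5] = C(29, 5) · (1/2)^C(5, 2) = 118755 / 2^10 ≈ 115.971680

For each 5-subset S of vertices (there are C(29, 5) = 118755 such S), let X_S = 1 if S induces a K_5 (all C(5, 2) = 10 edges present). Then P(X_S = 1) = (1/2)^10 = 1/1024. By linearity of expectation, E[# K_5] = C(29, 5) · (1/2)^10 = 118755 / 1024 ≈ 115.971680.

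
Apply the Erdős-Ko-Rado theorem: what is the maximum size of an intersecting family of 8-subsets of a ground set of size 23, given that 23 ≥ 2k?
max |F| = C(22, 7) = 170544

Erdős-Ko-Rado (1961): when n ≥ 2k, max |F| = C(n−1, k−1). The bound is attained by the star {A : i ∈ A} for any fixed i ∈ [n]. Here C(23−1, 8−1) = C(22, 7) = 170544.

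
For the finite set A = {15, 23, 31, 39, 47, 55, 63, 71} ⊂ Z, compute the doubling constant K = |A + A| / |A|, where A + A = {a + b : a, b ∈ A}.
K = |A + A| / |A| = 15/8

Enumerate A + A = {a + b : a, b ∈ A}. With |A| = 8, there are |A|^2 = 64 ordered sum pairs; collecting distinct values, A + A = {30, 38, 46, 54, 62, 70, 78, 86, 94, 102, 110, 118, 126, 134, 142}, so |A + A| = 15. Thus K = 15/8. Here |A + A| = 2|A| − 1 = 15, the minimum possible — so K = 15/8 is minimal, which holds iff A is an arithmetic progression.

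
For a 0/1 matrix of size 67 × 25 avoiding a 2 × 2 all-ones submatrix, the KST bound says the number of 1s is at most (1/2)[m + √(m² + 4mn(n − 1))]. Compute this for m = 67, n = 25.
z(67, 25; 2, 2) ≤ (1/2)[67 + √(67² + 4·67·25·24)] = (1/2)[67 + √165289] = 236.7787

Kővári–Sós–Turán: let r_1, ..., r_67 be the row sums and z = Σ r_i the total number of 1s. Each pair of columns can share at most one row with both entries 1 (else a 2×2 all-ones block appears), so Σ_i C(r_i, 2) ≤ C(25, 2) = 300. By convexity Σ_i C(r_i, 2) ≥ 67·C(z/67, 2) = z(z − 67)/(2·67), giving z² − 67z − 67·25·24 ≤ 0 and hence z ≤ (1/2)[67 + √(4489 + 4·40200)] = (1/2)[67 + √165289] ≈ (1/2)(67 + 406.5575) = 236.7787.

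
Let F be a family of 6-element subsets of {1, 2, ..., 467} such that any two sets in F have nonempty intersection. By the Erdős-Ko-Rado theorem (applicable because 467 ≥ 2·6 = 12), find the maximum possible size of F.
max |F| = C(466, 5) = 179224992408

Erdős-Ko-Rado (1961): when n ≥ 2k, max |F| = C(n−1, k−1). The bound is attained by the star {A : i ∈ A} for any fixed i ∈ [n]. Here C(467−1, 6−1) = C(466, 5) = 179224992408.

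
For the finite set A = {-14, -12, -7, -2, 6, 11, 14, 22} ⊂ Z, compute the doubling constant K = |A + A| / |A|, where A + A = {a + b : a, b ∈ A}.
K = |A + A| / |A| = 30/8 = 15/4

Enumerate A + A = {a + b : a, b ∈ A}. With |A| = 8, there are |A|^2 = 64 ordered sum pairs; collecting distinct values, A + A = {-28, -26, -24, -21, -19, -16, -14, -9, -8, -6, -4, -3, -1, 0, 2, 4, 7, 8, 9, 10, 12, 15, 17, 20, 22, 25, 28, 33, 36, 44}, so |A + A| = 30. Thus K = 30/8 = 15/4. For comparison, the minimum possible |A + A| over all 8-element sets is 2·8 − 1 = 15 (so min K = 15/8), attained only by arithmetic progressions.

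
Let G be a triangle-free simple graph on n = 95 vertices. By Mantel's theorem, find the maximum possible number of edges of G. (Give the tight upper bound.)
ex(95, K_3) = ⌊95^2/4⌋ = 2256

Mantel (1907): a triangle-free graph on n vertices has at most ⌊n^2/4⌋ edges, with equality for the complete bipartite graph K_{⌊n/2⌋, ⌈n/2⌉}. For n = 95: ⌊95^2/4⌋ = ⌊9025/4⌋ = 2256. The extremal graph is K_{47, 48}, which has 47·48 = 2256 edges.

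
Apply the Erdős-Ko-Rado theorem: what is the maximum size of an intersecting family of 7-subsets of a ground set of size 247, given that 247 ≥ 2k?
max |F| = C(246, 6) = 289465762509

The Erdős-Ko-Rado theorem states: for n ≥ 2k, an intersecting family of k-subsets of an n-element set has size at most C(n − 1, k − 1), with equality for 'star' families {A ⊆ [n] : |A| = k, i ∈ A} (fix an element i). For n = 247, k = 7: C(246, 6) = 289465762509.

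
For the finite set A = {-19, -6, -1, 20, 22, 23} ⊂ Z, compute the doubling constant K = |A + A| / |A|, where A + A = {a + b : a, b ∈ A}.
K = |A + A| / |A| = 21/6 = 7/2

Enumerate A + A = {a + b : a, b ∈ A}. With |A| = 6, there are |A|^2 = 36 ordered sum pairs; collecting distinct values, A + A = {-38, -25, -20, -12, -7, -2, 1, 3, 4, 14, 16, 17, 19, 21, 22, 40, 42, 43, 44, 45, 46}, so |A + A| = 21. Thus K = 21/6 = 7/2. For comparison, the minimum possible |A + A| over all 6-element sets is 2·6 − 1 = 11 (so min K = 11/6), attained only by arithmetic progressions.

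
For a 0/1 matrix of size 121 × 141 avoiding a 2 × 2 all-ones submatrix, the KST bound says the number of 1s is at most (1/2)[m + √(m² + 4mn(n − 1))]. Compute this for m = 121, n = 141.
z(121, 141; 2, 2) ≤ (1/2)[121 + √(121² + 4·121·141·140)] = (1/2)[121 + √9568801] = 1607.1739

Kővári–Sós–Turán: let r_1, ..., r_121 be the row sums and z = Σ r_i the total number of 1s. Each pair of columns can share at most one row with both entries 1 (else a 2×2 all-ones block appears), so Σ_i C(r_i, 2) ≤ C(141, 2) = 9870. By convexity Σ_i C(r_i, 2) ≥ 121·C(z/121, 2) = z(z − 121)/(2·121), giving z² − 121z − 121·141·140 ≤ 0 and hence z ≤ (1/2)[121 + √(14641 + 4·2388540)] = (1/2)[121 + √9568801] ≈ (1/2)(121 + 3093.3479) = 1607.1739.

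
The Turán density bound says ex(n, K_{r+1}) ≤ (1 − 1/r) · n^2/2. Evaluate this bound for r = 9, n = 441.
Turán density bound = (8/9) · 441^2/2 = 86436

Turán's theorem: ex(n, K_{r+1}) is achieved by the complete r-partite Turán graph T(n, r) with parts as balanced as possible, and is at most (1 − 1/r) · n^2/2. For r = 9, n = 441: the density bound is (8/9) · 194481/2 = 86436. Since 9 ∣ 441, the Turán graph T(441, 9) has parts of equal size 49, and its edge count e(T(441, 9)) = 86436 attains the density bound exactly.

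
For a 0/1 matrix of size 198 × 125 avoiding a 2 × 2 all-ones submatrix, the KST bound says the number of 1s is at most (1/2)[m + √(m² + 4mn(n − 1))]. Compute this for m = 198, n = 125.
z(198, 125; 2, 2) ≤ (1/2)[198 + √(198² + 4·198·125·124)] = (1/2)[198 + √12315204] = 1853.6512

Kővári–Sós–Turán: let r_1, ..., r_198 be the row sums and z = Σ r_i the total number of 1s. Each pair of columns can share at most one row with both entries 1 (else a 2×2 all-ones block appears), so Σ_i C(r_i, 2) ≤ C(125, 2) = 7750. By convexity Σ_i C(r_i, 2) ≥ 198·C(z/198, 2) = z(z − 198)/(2·198), giving z² − 198z − 198·125·124 ≤ 0 and hence z ≤ (1/2)[198 + √(39204 + 4·3069000)] = (1/2)[198 + √12315204] ≈ (1/2)(198 + 3509.3025) = 1853.6512.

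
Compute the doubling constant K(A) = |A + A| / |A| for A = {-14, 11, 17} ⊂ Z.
K = |A + A| / |A| = 6/3 = 2

Enumerate A + A = {a + b : a, b ∈ A}. With |A| = 3, there are |A|^2 = 9 ordered sum pairs; collecting distinct values, A + A = {-28, -3, 3, 22, 28, 34}, so |A + A| = 6. Thus K = 6/3 = 2. For comparison, the minimum possible |A + A| over all 3-element sets is 2·3 − 1 = 5 (so min K = 5/3), attained only by arithmetic progressions.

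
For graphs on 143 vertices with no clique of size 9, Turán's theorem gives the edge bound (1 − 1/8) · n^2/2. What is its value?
Turán density bound = (7/8) · 143^2/2 = 143143/16 ≈ 8946.4375

Turán's theorem: ex(n, K_{r+1}) is achieved by the complete r-partite Turán graph T(n, r) with parts as balanced as possible, and is at most (1 − 1/r) · n^2/2. For r = 8, n = 143: the density bound is (7/8) · 20449/2 = 143143/16 ≈ 8946.4375. The integer-valued extremum is e(T(143, 8)) = 8946, which is strictly less than the density bound 143143/16 since 8 ∤ 143 (the parts of T(143, 8) cannot all be equal).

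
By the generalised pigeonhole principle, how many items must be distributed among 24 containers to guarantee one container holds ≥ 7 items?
n = (7 − 1)·24 + 1 = 145

By the generalised pigeonhole principle, to guarantee some box contains ≥ r objects we need more than (r − 1) · k objects total. Threshold: n = (r − 1) · k + 1. With r = 7 and k = 24: n = 6 · 24 + 1 = 144 + 1 = 145. For n = 144 = 6 · 24, we can put exactly 6 objects in every box, avoiding 7 in any single one — so 145 is tight.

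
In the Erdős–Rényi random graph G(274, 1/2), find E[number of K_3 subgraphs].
E[# K_3] = C(274, 3) · (1/2)^C(3, 2) = 3391024 / 2^3 = 423878

For each 3-subset S of vertices (there are C(274, 3) = 3391024 such S), let X_S = 1 if S induces a K_3 (all C(3, 2) = 3 edges present). Then P(X_S = 1) = (1/2)^3 = 1/8. By linearity of expectation, E[# K_3] = C(274, 3) · (1/2)^3 = 3391024 / 8 = 423878.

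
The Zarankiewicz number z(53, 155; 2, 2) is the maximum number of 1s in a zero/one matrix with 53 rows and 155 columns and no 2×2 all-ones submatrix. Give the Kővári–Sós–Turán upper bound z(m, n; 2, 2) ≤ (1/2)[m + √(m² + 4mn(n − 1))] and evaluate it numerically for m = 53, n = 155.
z(53, 155; 2, 2) ≤ (1/2)[53 + √(53² + 4·53·155·154)] = (1/2)[53 + √5063249] = 1151.5832

Kővári–Sós–Turán: let r_1, ..., r_53 be the row sums and z = Σ r_i the total number of 1s. Each pair of columns can share at most one row with both entries 1 (else a 2×2 all-ones block appears), so Σ_i C(r_i, 2) ≤ C(155, 2) = 11935. By convexity Σ_i C(r_i, 2) ≥ 53·C(z/53, 2) = z(z − 53)/(2·53), giving z² − 53z − 53·155·154 ≤ 0 and hence z ≤ (1/2)[53 + √(2809 + 4·1265110)] = (1/2)[53 + √5063249] ≈ (1/2)(53 + 2250.1664) = 1151.5832.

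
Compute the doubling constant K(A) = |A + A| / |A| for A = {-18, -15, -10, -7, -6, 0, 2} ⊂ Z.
K = |A + A| / |A| = 25/7

Enumerate A + A = {a + b : a, b ∈ A}. With |A| = 7, there are |A|^2 = 49 ordered sum pairs; collecting distinct values, A + A = {-36, -33, -30, -28, -25, -24, -22, -21, -20, -18, -17, -16, -15, -14, -13, -12, -10, -8, -7, -6, -5, -4, 0, 2, 4}, so |A + A| = 25. Thus K = 25/7. For comparison, the minimum possible |A + A| over all 7-element sets is 2·7 − 1 = 13 (so min K = 13/7), attained only by arithmetic progressions.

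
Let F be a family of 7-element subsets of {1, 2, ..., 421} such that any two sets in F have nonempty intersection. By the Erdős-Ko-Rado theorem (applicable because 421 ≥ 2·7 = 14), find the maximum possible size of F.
max |F| = C(420, 6) = 7355032244560

Erdős-Ko-Rado (1961): when n ≥ 2k, max |F| = C(n−1, k−1). The bound is attained by the star {A : i ∈ A} for any fixed i ∈ [n]. Here C(421−1, 7−1) = C(420, 6) = 7355032244560.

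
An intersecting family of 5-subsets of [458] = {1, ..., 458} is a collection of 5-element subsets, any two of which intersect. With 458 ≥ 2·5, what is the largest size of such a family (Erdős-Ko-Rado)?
max |F| = C(457, 4) = 1793647310

The Erdős-Ko-Rado theorem states: for n ≥ 2k, an intersecting family of k-subsets of an n-element set has size at most C(n − 1, k − 1), with equality for 'star' families {A ⊆ [n] : |A| = k, i ∈ A} (fix an element i). For n = 458, k = 5: C(457, 4) = 1793647310.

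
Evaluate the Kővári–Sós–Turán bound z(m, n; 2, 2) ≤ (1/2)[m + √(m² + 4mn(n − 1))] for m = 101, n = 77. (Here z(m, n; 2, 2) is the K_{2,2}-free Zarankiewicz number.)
z(101, 77; 2, 2) ≤ (1/2)[101 + √(101² + 4·101·77·76)] = (1/2)[101 + √2374409] = 820.9559

Kővári–Sós–Turán: let r_1, ..., r_101 be the row sums and z = Σ r_i the total number of 1s. Each pair of columns can share at most one row with both entries 1 (else a 2×2 all-ones block appears), so Σ_i C(r_i, 2) ≤ C(77, 2) = 2926. By convexity Σ_i C(r_i, 2) ≥ 101·C(z/101, 2) = z(z − 101)/(2·101), giving z² − 101z − 101·77·76 ≤ 0 and hence z ≤ (1/2)[101 + √(10201 + 4·591052)] = (1/2)[101 + √2374409] ≈ (1/2)(101 + 1540.9117) = 820.9559.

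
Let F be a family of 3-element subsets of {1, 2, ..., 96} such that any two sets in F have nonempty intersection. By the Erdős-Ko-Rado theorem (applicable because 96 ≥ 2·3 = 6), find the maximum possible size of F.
max |F| = C(95, 2) = 4465

The Erdős-Ko-Rado theorem states: for n ≥ 2k, an intersecting family of k-subsets of an n-element set has size at most C(n − 1, k − 1), with equality for 'star' families {A ⊆ [n] : |A| = k, i ∈ A} (fix an element i). For n = 96, k = 3: C(95, 2) = 4465.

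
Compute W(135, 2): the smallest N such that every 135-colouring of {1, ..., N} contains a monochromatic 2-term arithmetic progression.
W(135, 2) = 135 + 1 = 136

A 2-term AP is any pair of integers, so a monochromatic 2-AP exists iff some colour is used at least twice. With 135 colours, the colouring i ↦ i on {1, ..., 135} uses each colour once, avoiding any monochromatic pair, so W(135, 2) > 135. For {1, ..., 136}, pigeonhole forces two integers of the same colour, which form a monochromatic 2-AP. Hence W(135, 2) = 136.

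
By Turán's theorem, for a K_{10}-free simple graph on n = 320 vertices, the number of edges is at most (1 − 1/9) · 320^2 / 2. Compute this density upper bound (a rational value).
Turán density bound = (8/9) · 320^2/2 = 409600/9 ≈ 45511.1111

Turán's theorem: ex(n, K_{r+1}) is achieved by the complete r-partite Turán graph T(n, r) with parts as balanced as possible, and is at most (1 − 1/r) · n^2/2. For r = 9, n = 320: the density bound is (8/9) · 102400/2 = 409600/9 ≈ 45511.1111. The integer-valued extremum is e(T(320, 9)) = 45510, which is strictly less than the density bound 409600/9 since 9 ∤ 320 (the parts of T(320, 9) cannot all be equal).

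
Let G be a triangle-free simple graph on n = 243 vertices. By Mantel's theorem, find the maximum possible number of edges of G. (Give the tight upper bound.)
ex(243, K_3) = ⌊243^2/4⌋ = 14762

Mantel (1907): a triangle-free graph on n vertices has at most ⌊n^2/4⌋ edges, with equality for the complete bipartite graph K_{⌊n/2⌋, ⌈n/2⌉}. For n = 243: ⌊243^2/4⌋ = ⌊59049/4⌋ = 14762. The extremal graph is K_{121, 122}, which has 121·122 = 14762 edges.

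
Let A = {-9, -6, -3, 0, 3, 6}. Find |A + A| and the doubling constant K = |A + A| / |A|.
K = |A + A| / |A| = 11/6

Enumerate A + A = {a + b : a, b ∈ A}. With |A| = 6, there are |A|^2 = 36 ordered sum pairs; collecting distinct values, A + A = {-18, -15, -12, -9, -6, -3, 0, 3, 6, 9, 12}, so |A + A| = 11. Thus K = 11/6. Here |A + A| = 2|A| − 1 = 11, the minimum possible — so K = 11/6 is minimal, which holds iff A is an arithmetic progression.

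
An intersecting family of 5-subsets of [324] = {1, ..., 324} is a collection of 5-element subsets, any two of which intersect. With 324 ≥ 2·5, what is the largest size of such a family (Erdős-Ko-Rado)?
max |F| = C(323, 4) = 445145680

Erdős-Ko-Rado (1961): when n ≥ 2k, max |F| = C(n−1, k−1). The bound is attained by the star {A : i ∈ A} for any fixed i ∈ [n]. Here C(324−1, 5−1) = C(323, 4) = 445145680.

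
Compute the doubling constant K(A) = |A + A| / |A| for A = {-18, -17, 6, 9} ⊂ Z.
K = |A + A| / |A| = 10/4 = 5/2

Enumerate A + A = {a + b : a, b ∈ A}. With |A| = 4, there are |A|^2 = 16 ordered sum pairs; collecting distinct values, A + A = {-36, -35, -34, -12, -11, -9, -8, 12, 15, 18}, so |A + A| = 10. Thus K = 10/4 = 5/2. For comparison, the minimum possible |A + A| over all 4-element sets is 2·4 − 1 = 7 (so min K = 7/4), attained only by arithmetic progressions.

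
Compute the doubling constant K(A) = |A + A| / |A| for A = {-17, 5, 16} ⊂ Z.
K = |A + A| / |A| = 6/3 = 2

Enumerate A + A = {a + b : a, b ∈ A}. With |A| = 3, there are |A|^2 = 9 ordered sum pairs; collecting distinct values, A + A = {-34, -12, -1, 10, 21, 32}, so |A + A| = 6. Thus K = 6/3 = 2. For comparison, the minimum possible |A + A| over all 3-element sets is 2·3 − 1 = 5 (so min K = 5/3), attained only by arithmetic progressions.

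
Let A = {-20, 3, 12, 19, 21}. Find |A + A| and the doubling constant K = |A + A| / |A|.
K = |A + A| / |A| = 14/5

Enumerate A + A = {a + b : a, b ∈ A}. With |A| = 5, there are |A|^2 = 25 ordered sum pairs; collecting distinct values, A + A = {-40, -17, -8, -1, 1, 6, 15, 22, 24, 31, 33, 38, 40, 42}, so |A + A| = 14. Thus K = 14/5. For comparison, the minimum possible |A + A| over all 5-element sets is 2·5 − 1 = 9 (so min K = 9/5), attained only by arithmetic progressions.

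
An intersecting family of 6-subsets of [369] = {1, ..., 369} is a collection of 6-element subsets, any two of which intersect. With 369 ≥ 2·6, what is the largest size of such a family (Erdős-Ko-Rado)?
max |F| = C(368, 5) = 54727797488

Erdős-Ko-Rado (1961): when n ≥ 2k, max |F| = C(n−1, k−1). The bound is attained by the star {A : i ∈ A} for any fixed i ∈ [n]. Here C(369−1, 6−1) = C(368, 5) = 54727797488.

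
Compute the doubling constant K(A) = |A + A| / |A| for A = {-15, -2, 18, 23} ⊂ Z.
K = |A + A| / |A| = 10/4 = 5/2

Enumerate A + A = {a + b : a, b ∈ A}. With |A| = 4, there are |A|^2 = 16 ordered sum pairs; collecting distinct values, A + A = {-30, -17, -4, 3, 8, 16, 21, 36, 41, 46}, so |A + A| = 10. Thus K = 10/4 = 5/2. For comparison, the minimum possible |A + A| over all 4-element sets is 2·4 − 1 = 7 (so min K = 7/4), attained only by arithmetic progressions.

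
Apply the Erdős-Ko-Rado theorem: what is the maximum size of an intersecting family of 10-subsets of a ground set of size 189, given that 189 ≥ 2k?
max |F| = C(188, 9) = 665598717151940

The Erdős-Ko-Rado theorem states: for n ≥ 2k, an intersecting family of k-subsets of an n-element set has size at most C(n − 1, k − 1), with equality for 'star' families {A ⊆ [n] : |A| = k, i ∈ A} (fix an element i). For n = 189, k = 10: C(188, 9) = 665598717151940.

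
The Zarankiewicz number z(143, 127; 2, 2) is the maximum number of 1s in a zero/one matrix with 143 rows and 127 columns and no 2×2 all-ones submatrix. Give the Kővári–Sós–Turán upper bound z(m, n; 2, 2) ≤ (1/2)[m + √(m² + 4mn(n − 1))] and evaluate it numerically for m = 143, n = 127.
z(143, 127; 2, 2) ≤ (1/2)[143 + √(143² + 4·143·127·126)] = (1/2)[143 + √9173593] = 1585.897

Kővári–Sós–Turán: let r_1, ..., r_143 be the row sums and z = Σ r_i the total number of 1s. Each pair of columns can share at most one row with both entries 1 (else a 2×2 all-ones block appears), so Σ_i C(r_i, 2) ≤ C(127, 2) = 8001. By convexity Σ_i C(r_i, 2) ≥ 143·C(z/143, 2) = z(z − 143)/(2·143), giving z² − 143z − 143·127·126 ≤ 0 and hence z ≤ (1/2)[143 + √(20449 + 4·2288286)] = (1/2)[143 + √9173593] ≈ (1/2)(143 + 3028.794) = 1585.897.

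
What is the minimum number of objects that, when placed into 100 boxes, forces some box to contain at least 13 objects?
n = (13 − 1)·100 + 1 = 1201

By the generalised pigeonhole principle, to guarantee some box contains ≥ r objects we need more than (r − 1) · k objects total. Threshold: n = (r − 1) · k + 1. With r = 13 and k = 100: n = 12 · 100 + 1 = 1200 + 1 = 1201. For n = 1200 = 12 · 100, we can put exactly 12 objects in every box, avoiding 13 in any single one — so 1201 is tight.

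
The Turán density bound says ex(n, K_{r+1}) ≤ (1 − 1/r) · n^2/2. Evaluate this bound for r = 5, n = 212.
Turán density bound = (4/5) · 212^2/2 = 89888/5 ≈ 17977.6

Turán's theorem: ex(n, K_{r+1}) is achieved by the complete r-partite Turán graph T(n, r) with parts as balanced as possible, and is at most (1 − 1/r) · n^2/2. For r = 5, n = 212: the density bound is (4/5) · 44944/2 = 89888/5 ≈ 17977.6. The integer-valued extremum is e(T(212, 5)) = 17977, which is strictly less than the density bound 89888/5 since 5 ∤ 212 (the parts of T(212, 5) cannot all be equal).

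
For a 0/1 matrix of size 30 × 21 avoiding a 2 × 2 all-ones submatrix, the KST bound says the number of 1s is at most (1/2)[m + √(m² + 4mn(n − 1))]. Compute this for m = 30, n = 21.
z(30, 21; 2, 2) ≤ (1/2)[30 + √(30² + 4·30·21·20)] = (1/2)[30 + √51300] = 128.2475

Kővári–Sós–Turán: let r_1, ..., r_30 be the row sums and z = Σ r_i the total number of 1s. Each pair of columns can share at most one row with both entries 1 (else a 2×2 all-ones block appears), so Σ_i C(r_i, 2) ≤ C(21, 2) = 210. By convexity Σ_i C(r_i, 2) ≥ 30·C(z/30, 2) = z(z − 30)/(2·30), giving z² − 30z − 30·21·20 ≤ 0 and hence z ≤ (1/2)[30 + √(900 + 4·12600)] = (1/2)[30 + √51300] ≈ (1/2)(30 + 226.495) = 128.2475.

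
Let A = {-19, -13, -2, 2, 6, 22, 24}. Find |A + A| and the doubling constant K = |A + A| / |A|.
K = |A + A| / |A| = 27/7

Enumerate A + A = {a + b : a, b ∈ A}. With |A| = 7, there are |A|^2 = 49 ordered sum pairs; collecting distinct values, A + A = {-38, -32, -26, -21, -17, -15, -13, -11, -7, -4, 0, 3, 4, 5, 8, 9, 11, 12, 20, 22, 24, 26, 28, 30, 44, 46, 48}, so |A + A| = 27. Thus K = 27/7. For comparison, the minimum possible |A + A| over all 7-element sets is 2·7 − 1 = 13 (so min K = 13/7), attained only by arithmetic progressions.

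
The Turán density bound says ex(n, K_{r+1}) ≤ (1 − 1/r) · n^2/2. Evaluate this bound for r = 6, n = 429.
Turán density bound = (5/6) · 429^2/2 = 306735/4 ≈ 76683.75

Turán's theorem: ex(n, K_{r+1}) is achieved by the complete r-partite Turán graph T(n, r) with parts as balanced as possible, and is at most (1 − 1/r) · n^2/2. For r = 6, n = 429: the density bound is (5/6) · 184041/2 = 306735/4 ≈ 76683.75. The integer-valued extremum is e(T(429, 6)) = 76683, which is strictly less than the density bound 306735/4 since 6 ∤ 429 (the parts of T(429, 6) cannot all be equal).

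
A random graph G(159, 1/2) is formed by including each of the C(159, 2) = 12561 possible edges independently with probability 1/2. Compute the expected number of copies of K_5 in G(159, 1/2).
E[# K_5] = C(159, 5) · (1/2)^C(5, 2) = 794747031 / 2^10 ≈ 776120.147461

For each 5-subset S of vertices (there are C(159, 5) = 794747031 such S), let X_S = 1 if S induces a K_5 (all C(5, 2) = 10 edges present). Then P(X_S = 1) = (1/2)^10 = 1/1024. By linearity of expectation, E[# K_5] = C(159, 5) · (1/2)^10 = 794747031 / 1024 ≈ 776120.147461.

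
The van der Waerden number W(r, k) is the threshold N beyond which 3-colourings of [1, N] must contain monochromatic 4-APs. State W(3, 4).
W(3, 4) = 293

W(3, 4) = 293. The lower bound W(3, 4) > 292 comes from an explicit good 3-colouring of [1, 292]; the upper bound W(3, 4) ≤ 293 was verified by exhaustive search over 3-colourings of [1, 293].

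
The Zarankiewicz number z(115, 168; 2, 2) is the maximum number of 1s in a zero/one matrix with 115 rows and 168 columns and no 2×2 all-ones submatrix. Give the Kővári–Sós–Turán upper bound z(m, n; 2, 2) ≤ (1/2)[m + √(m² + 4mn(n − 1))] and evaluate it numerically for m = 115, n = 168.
z(115, 168; 2, 2) ≤ (1/2)[115 + √(115² + 4·115·168·167)] = (1/2)[115 + √12918985] = 1854.6495

Kővári–Sós–Turán: let r_1, ..., r_115 be the row sums and z = Σ r_i the total number of 1s. Each pair of columns can share at most one row with both entries 1 (else a 2×2 all-ones block appears), so Σ_i C(r_i, 2) ≤ C(168, 2) = 14028. By convexity Σ_i C(r_i, 2) ≥ 115·C(z/115, 2) = z(z − 115)/(2·115), giving z² − 115z − 115·168·167 ≤ 0 and hence z ≤ (1/2)[115 + √(13225 + 4·3226440)] = (1/2)[115 + √12918985] ≈ (1/2)(115 + 3594.299) = 1854.6495.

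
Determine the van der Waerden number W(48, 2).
W(48, 2) = 48 + 1 = 49

A 2-term AP is any pair of integers, so a monochromatic 2-AP exists iff some colour is used at least twice. With 48 colours, the colouring i ↦ i on {1, ..., 48} uses each colour once, avoiding any monochromatic pair, so W(48, 2) > 48. For {1, ..., 49}, pigeonhole forces two integers of the same colour, which form a monochromatic 2-AP. Hence W(48, 2) = 49.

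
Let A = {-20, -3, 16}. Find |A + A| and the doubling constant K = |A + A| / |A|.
K = |A + A| / |A| = 6/3 = 2

Enumerate A + A = {a + b : a, b ∈ A}. With |A| = 3, there are |A|^2 = 9 ordered sum pairs; collecting distinct values, A + A = {-40, -23, -6, -4, 13, 32}, so |A + A| = 6. Thus K = 6/3 = 2. For comparison, the minimum possible |A + A| over all 3-element sets is 2·3 − 1 = 5 (so min K = 5/3), attained only by arithmetic progressions.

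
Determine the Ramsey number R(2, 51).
R(2, 51) = 51

R(2, k) = k for all k ≥ 2: in a 2-colouring of K_k, either some edge is red (a red K_2) or all edges are blue (a blue K_k). And K_{50} coloured all-blue has no blue K_51, so R(2, 51) > 50. Hence R(2, 51) = 51.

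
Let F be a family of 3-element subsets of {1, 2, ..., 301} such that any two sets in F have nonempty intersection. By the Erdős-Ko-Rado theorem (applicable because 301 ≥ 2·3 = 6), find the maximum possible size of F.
max |F| = C(300, 2) = 44850

The Erdős-Ko-Rado theorem states: for n ≥ 2k, an intersecting family of k-subsets of an n-element set has size at most C(n − 1, k − 1), with equality for 'star' families {A ⊆ [n] : |A| = k, i ∈ A} (fix an element i). For n = 301, k = 3: C(300, 2) = 44850.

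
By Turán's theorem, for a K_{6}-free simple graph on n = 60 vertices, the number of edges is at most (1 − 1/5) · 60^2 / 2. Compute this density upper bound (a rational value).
Turán density bound = (4/5) · 60^2/2 = 1440

Turán's theorem: ex(n, K_{r+1}) is achieved by the complete r-partite Turán graph T(n, r) with parts as balanced as possible, and is at most (1 − 1/r) · n^2/2. For r = 5, n = 60: the density bound is (4/5) · 3600/2 = 1440. Since 5 ∣ 60, the Turán graph T(60, 5) has parts of equal size 12, and its edge count e(T(60, 5)) = 1440 attains the density bound exactly.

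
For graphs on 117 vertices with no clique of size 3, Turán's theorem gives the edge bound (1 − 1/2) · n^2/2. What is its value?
Turán density bound = (1/2) · 117^2/2 = 13689/4 ≈ 3422.25

Turán's theorem: ex(n, K_{r+1}) is achieved by the complete r-partite Turán graph T(n, r) with parts as balanced as possible, and is at most (1 − 1/r) · n^2/2. For r = 2, n = 117: the density bound is (1/2) · 13689/2 = 13689/4 ≈ 3422.25. The integer-valued extremum is e(T(117, 2)) = 3422, which is strictly less than the density bound 13689/4 since 2 ∤ 117 (the parts of T(117, 2) cannot all be equal).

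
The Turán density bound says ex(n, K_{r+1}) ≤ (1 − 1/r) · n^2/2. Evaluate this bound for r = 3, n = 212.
Turán density bound = (2/3) · 212^2/2 = 44944/3 ≈ 14981.3333

Turán's theorem: ex(n, K_{r+1}) is achieved by the complete r-partite Turán graph T(n, r) with parts as balanced as possible, and is at most (1 − 1/r) · n^2/2. For r = 3, n = 212: the density bound is (2/3) · 44944/2 = 44944/3 ≈ 14981.3333. The integer-valued extremum is e(T(212, 3)) = 14981, which is strictly less than the density bound 44944/3 since 3 ∤ 212 (the parts of T(212, 3) cannot all be equal).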